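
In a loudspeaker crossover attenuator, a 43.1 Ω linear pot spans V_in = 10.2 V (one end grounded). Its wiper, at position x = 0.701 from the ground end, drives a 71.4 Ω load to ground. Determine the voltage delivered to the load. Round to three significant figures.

The pot divides into 12.89 Ω above the wiper and 30.21 Ω below.
R_L loads the lower segment: effective lower R = 21.23 Ω.
Then V_out = V_in · 21.23/(12.89 + 21.23) = 6.347 V.

V_out ≈ 6.35 V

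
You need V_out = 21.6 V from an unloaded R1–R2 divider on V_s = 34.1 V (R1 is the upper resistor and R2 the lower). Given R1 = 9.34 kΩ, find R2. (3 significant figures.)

The divider ratio is R2/(R1+R2) = 21.6/34.1 = 0.6334.
R2 = R1 · 0.6334/(1 − 0.6334) = 16.14 kΩ.

R2 ≈ 16.1 kΩ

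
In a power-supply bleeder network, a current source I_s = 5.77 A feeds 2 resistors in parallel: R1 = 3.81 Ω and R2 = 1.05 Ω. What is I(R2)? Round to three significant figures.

I ≈ 4.52 A

Two-branch current divider: I_k = I_s · R_other/(R_1 + R_2).
I(R2) = 5.77 × 3.81/(3.81 + 1.05) = 5.77 × 0.7840 = 4.523 A.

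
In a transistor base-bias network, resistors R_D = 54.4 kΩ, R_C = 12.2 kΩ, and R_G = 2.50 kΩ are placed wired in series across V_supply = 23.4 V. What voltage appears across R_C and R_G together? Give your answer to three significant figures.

V ≈ 4.98 V

Series total: ΣR = 54.4 + 12.2 + 2.50 = 69.10 kΩ.
R_{R_C..R_G} = 12.2 + 2.50 = 14.70 kΩ.
By the voltage-divider rule, V = 23.4 × 14.70/69.10 = 4.978 V.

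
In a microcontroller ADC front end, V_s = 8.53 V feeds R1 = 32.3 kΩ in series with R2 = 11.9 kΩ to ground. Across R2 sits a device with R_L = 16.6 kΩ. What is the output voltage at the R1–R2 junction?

V_out ≈ 1.51 V

First combine the lower leg with the load: R2 ‖ R_L = 6.931 kΩ.
Now apply the divider: V_out = 8.53 × 0.1767 = 1.507 V.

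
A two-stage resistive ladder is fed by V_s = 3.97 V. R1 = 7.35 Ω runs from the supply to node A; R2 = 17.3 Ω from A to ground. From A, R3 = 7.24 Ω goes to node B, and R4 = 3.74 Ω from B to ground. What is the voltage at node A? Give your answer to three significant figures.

V_A ≈ 1.90 V

Node A sees R2 in parallel with the series input of stage 2, R3 + R4 = 10.98 Ω.
R2 ‖ (R3+R4) = 6.717 Ω.
V_A = 3.97 × 6.717/(7.35 + 6.717) = 1.896 V.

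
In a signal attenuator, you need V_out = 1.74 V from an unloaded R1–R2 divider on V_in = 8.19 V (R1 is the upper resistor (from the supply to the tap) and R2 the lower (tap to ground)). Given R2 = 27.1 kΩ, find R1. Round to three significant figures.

R1 ≈ 100 kΩ

Required fraction k = V_out/V_in = 0.2125.
So R1 = R2 · (V_in/V_out − 1) = 27.1 × (8.19/1.74 − 1) = 27.1 × 3.707 = 100.5 kΩ.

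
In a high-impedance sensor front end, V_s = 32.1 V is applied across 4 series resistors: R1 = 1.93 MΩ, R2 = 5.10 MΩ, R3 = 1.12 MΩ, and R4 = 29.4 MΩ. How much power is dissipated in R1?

Series current I = V_s/ΣR = 32.1/37.55 = 0.8549 µA.
V(R1) = I·R = 1.650 V; P = V·I = 1.650 × 0.8549 = 1.410 µW.

P ≈ 1.41 µW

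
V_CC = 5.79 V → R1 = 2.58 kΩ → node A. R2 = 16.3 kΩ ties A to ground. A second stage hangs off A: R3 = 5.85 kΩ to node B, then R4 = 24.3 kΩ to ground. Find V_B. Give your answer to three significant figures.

V_B ≈ 3.75 V

Looking into the second stage from A: R3 + R4 = 30.15 kΩ appears in parallel with R2.
R2 ‖ (R3+R4) = 10.58 kΩ.
V_A = 5.79 × 10.58/(2.58 + 10.58) = 4.655 V.
V_B = V_A × 0.8060 = 3.752 V.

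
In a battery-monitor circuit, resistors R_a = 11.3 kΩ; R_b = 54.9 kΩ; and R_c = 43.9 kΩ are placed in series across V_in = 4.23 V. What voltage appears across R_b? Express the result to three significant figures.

V ≈ 2.11 V

Series total: ΣR = 11.3 + 54.9 + 43.9 = 110.1 kΩ.
V = V_in · R/ΣR = 4.23 × 0.4986 = 2.109 V.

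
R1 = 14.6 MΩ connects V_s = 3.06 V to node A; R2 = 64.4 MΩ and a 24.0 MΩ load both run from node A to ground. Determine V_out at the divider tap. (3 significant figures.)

V_out ≈ 1.67 V

R2 ‖ R_L = (64.4 × 24.0)/(64.4 + 24.0) = 17.48 MΩ.
Then V_out = V_s · R2'/(R1 + R2') = 3.06 × 17.48/32.08 = 1.668 V.
(Unloaded it would be 2.49 V; the load pulls it down.)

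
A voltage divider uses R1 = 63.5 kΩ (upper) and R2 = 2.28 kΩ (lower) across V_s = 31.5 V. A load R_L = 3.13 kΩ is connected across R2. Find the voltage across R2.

R2 ‖ R_L = (2.28 × 3.13)/(2.28 + 3.13) = 1.319 kΩ.
Voltage divider with the loaded lower leg: V_out = 31.5 × 1.319/(63.5 + 1.319) = 31.5 × 0.02035 = 0.6410 V.
(Unloaded it would be 1.09 V; the load pulls it down.)

V_out ≈ 0.641 V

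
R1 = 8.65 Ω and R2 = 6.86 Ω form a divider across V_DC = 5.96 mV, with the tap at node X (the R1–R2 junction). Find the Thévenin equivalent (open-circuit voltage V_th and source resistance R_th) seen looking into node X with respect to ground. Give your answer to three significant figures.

V_th ≈ 2.64 mV, R_th ≈ 3.83 Ω

V_th is the unloaded tap voltage: V_DC · R2/(R1+R2) = 5.96 × 0.4423 = 2.636 mV.
Looking into X with the source shorted: R_th = R1·R2/(R1+R2) = 8.650 × 6.86/15.51 = 3.826 Ω.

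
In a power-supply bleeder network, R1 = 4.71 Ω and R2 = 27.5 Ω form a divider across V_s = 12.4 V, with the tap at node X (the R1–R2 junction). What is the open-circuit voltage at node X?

V_th ≈ 10.6 V

With X open, the divider is unloaded: V_th = 12.4 × 27.5/32.21 = 10.59 V.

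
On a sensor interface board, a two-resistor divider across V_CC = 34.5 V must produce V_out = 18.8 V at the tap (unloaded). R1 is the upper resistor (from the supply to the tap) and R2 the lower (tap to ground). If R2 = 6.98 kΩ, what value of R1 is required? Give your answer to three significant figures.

The divider ratio is R2/(R1+R2) = 18.8/34.5 = 0.5449.
R1 = R2·(1/k − 1) = 6.98 × 0.8351 = 5.829 kΩ.

R1 ≈ 5.83 kΩ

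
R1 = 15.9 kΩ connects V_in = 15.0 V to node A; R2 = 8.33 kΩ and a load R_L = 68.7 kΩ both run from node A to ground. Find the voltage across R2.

First combine the lower leg with the load: R2 ‖ R_L = 7.429 kΩ.
Voltage divider with the loaded lower leg: V_out = 15.0 × 7.429/(15.9 + 7.429) = 15.0 × 0.3185 = 4.777 V.

V_out ≈ 4.78 V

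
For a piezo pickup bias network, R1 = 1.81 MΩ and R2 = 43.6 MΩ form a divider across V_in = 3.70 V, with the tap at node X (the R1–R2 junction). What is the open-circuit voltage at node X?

V_th ≈ 3.55 V

Open-circuit (no load on X): V_th = V_in · R2/(R1 + R2) = 3.70 × 43.6/(1.810 + 43.6) = 3.553 V.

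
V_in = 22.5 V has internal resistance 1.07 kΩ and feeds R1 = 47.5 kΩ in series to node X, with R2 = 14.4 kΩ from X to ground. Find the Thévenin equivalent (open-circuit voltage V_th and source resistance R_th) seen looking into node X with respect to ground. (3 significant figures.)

V_th ≈ 5.15 V, R_th ≈ 11.1 kΩ

R1' = 1.07 + 47.5 = 48.57 kΩ (source resistance + R1).
Open-circuit (no load on X): V_th = V_in · R2/(R1' + R2) = 22.5 × 14.4/(48.57 + 14.4) = 5.145 V.
Looking into X with the source shorted: R_th = R1'·R2/(R1'+R2) = 48.57 × 14.4/62.97 = 11.11 kΩ.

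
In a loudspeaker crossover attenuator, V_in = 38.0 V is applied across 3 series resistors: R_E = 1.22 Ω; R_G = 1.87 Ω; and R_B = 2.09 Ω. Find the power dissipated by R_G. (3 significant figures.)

ΣR = 5.180 Ω → I = 38.0/5.180 = 7.336 A.
V(R_G) = I·R = 13.72 V; P = V·I = 13.72 × 7.336 = 100.6 W.

P ≈ 101 W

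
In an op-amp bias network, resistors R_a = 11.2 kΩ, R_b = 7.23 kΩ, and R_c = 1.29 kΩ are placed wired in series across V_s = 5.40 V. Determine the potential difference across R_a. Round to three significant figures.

V ≈ 3.07 V

Series total: ΣR = 11.2 + 7.23 + 1.29 = 19.72 kΩ.
V = V_s · R/ΣR = 5.40 × 0.5680 = 3.067 V.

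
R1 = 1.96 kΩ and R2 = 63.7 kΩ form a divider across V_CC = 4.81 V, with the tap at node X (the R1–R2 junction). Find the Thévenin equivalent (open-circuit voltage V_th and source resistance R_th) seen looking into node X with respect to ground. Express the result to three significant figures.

V_th ≈ 4.67 V, R_th ≈ 1.90 kΩ

With X open, the divider is unloaded: V_th = 4.81 × 63.7/65.66 = 4.666 V.
Looking into X with the source shorted: R_th = R1·R2/(R1+R2) = 1.960 × 63.7/65.66 = 1.901 kΩ.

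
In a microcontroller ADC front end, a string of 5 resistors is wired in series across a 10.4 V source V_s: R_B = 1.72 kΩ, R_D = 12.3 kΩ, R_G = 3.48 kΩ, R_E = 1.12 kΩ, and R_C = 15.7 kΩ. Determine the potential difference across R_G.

V ≈ 1.05 V

Series total: ΣR = 1.72 + 12.3 + 3.48 + 1.12 + 15.7 = 34.32 kΩ.
V = V_s · R/ΣR = 10.4 × 0.1014 = 1.055 V.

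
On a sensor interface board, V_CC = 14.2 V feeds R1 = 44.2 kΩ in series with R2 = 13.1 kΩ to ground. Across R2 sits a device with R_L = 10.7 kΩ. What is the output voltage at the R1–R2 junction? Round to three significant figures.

V_out ≈ 1.67 V

R2 ‖ R_L = (13.1 × 10.7)/(13.1 + 10.7) = 5.889 kΩ.
Voltage divider with the loaded lower leg: V_out = 14.2 × 5.889/(44.2 + 5.889) = 14.2 × 0.1176 = 1.670 V.
(Unloaded it would be 3.25 V; the load pulls it down.)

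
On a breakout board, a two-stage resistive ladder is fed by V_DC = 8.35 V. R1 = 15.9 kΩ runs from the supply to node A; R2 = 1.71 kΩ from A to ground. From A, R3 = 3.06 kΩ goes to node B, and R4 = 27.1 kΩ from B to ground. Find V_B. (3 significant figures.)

V_B ≈ 0.693 V

The second stage (R3 + R4 = 30.16 kΩ) loads node A in parallel with R2.
Effective lower resistance at A: R2 ‖ 30.16 = 1.618 kΩ.
First divider: V_A = V_DC · 1.618/(15.9 + 1.618) = 0.7713 V.
Stage 2 is unloaded, so V_B = V_A · R4/(R3+R4) = 0.7713 × 27.1/30.16 = 0.6931 V.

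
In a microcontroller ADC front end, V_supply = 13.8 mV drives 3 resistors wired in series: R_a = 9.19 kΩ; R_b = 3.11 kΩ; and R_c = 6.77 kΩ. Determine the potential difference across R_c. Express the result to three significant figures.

Total series resistance ΣR = 9.19 + 3.11 + 6.77 = 19.07 kΩ.
Voltage divider: V = V_supply · (6.770 / 19.07) = 13.8 × 0.3550 = 4.899 mV.

V ≈ 4.90 mV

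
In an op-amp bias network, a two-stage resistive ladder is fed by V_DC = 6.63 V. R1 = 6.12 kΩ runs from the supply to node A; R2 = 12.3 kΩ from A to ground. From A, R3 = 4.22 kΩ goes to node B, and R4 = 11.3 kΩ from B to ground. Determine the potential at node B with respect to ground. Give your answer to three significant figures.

V_B ≈ 2.55 V

Looking into the second stage from A: R3 + R4 = 15.52 kΩ appears in parallel with R2.
R2 ‖ (R3+R4) = 6.862 kΩ.
So V_A = 6.63 × 0.5286 = 3.504 V.
Then the unloaded second divider: V_B = V_A × R4/(R3+R4) = 3.504 × 0.7281 = 2.552 V.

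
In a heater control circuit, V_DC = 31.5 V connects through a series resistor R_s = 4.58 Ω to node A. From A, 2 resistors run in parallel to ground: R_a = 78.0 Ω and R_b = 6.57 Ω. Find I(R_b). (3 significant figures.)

Parallel bank: R_p = 1/(1/78.0 + 1/6.57) = 6.060 Ω.
V_A by voltage divider: V_A = 31.5 × 6.060/(4.58 + 6.060) = 17.94 V.
Branch current I = V_A/R_b = 17.94/6.57 = 2.731 A.
(Equivalently: I_total = 2.961 A, then current-divider fraction G_k/ΣG = 0.9223.)

I ≈ 2.73 A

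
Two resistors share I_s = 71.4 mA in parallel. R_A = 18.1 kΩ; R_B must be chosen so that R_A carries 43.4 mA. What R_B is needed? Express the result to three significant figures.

R_B ≈ 28.1 kΩ

Two-branch current divider: I_A = I_s · R_B/(R_A + R_B).
43.4/71.4 = R_B/(R_A + R_B) → R_B = R_A · (0.6078)/(1 − 0.6078) = 18.1 × 1.550 = 28.05 kΩ.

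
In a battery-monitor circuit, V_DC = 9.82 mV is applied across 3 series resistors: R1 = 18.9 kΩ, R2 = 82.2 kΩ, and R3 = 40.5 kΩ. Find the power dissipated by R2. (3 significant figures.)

ΣR = 141.6 kΩ → I = 9.82/141.6 = 0.06935 µA.
P(R2) = I²·R2 = (0.06935)² × 82.2 = 0.3953 nW.

P ≈ 0.395 nW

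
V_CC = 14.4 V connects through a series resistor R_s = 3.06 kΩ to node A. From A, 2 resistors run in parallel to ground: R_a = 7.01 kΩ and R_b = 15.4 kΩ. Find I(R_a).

Combine the parallel branches: R_p = (1/7.01 + 1/15.4)⁻¹ = 4.817 kΩ.
V_A by voltage divider: V_A = 14.4 × 4.817/(3.06 + 4.817) = 8.806 V.
Branch current I = V_A/R_a = 8.806/7.01 = 1.256 mA.

I ≈ 1.26 mA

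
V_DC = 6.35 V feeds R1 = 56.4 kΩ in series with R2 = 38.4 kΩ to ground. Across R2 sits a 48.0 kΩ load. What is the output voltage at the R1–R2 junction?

The load sits in parallel with R2, giving an effective lower resistance R2' = R2·R_L/(R2+R_L) = 21.33 kΩ.
Voltage divider with the loaded lower leg: V_out = 6.35 × 21.33/(56.4 + 21.33) = 6.35 × 0.2744 = 1.743 V.

V_out ≈ 1.74 V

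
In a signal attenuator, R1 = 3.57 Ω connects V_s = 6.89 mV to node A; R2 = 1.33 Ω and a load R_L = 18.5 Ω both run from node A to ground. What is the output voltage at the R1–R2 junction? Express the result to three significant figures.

R2 ‖ R_L = (1.33 × 18.5)/(1.33 + 18.5) = 1.241 Ω.
Voltage divider with the loaded lower leg: V_out = 6.89 × 1.241/(3.57 + 1.241) = 6.89 × 0.2579 = 1.777 mV.

V_out ≈ 1.78 mV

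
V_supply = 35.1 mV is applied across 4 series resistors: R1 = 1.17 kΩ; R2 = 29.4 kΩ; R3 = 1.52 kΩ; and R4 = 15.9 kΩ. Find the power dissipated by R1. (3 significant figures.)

P ≈ 0.626 nW

ΣR = 47.99 kΩ → I = 35.1/47.99 = 0.7314 µA.
P(R1) = I²·R1 = (0.7314)² × 1.17 = 0.6259 nW.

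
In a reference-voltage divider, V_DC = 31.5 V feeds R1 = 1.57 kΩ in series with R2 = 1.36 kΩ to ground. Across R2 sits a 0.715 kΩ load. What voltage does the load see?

First combine the lower leg with the load: R2 ‖ R_L = 0.4686 kΩ.
Now apply the divider: V_out = 31.5 × 0.2299 = 7.241 V.
(Unloaded it would be 14.6 V; the load pulls it down.)

V_out ≈ 7.24 V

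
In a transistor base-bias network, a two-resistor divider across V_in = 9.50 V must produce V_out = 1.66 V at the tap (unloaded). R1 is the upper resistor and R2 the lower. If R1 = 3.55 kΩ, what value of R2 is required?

R2 ≈ 0.752 kΩ

V_out/V_in = R2/(R1+R2) = 0.1747.
So R2 = R1 · V_out/(V_in − V_out) = 3.55 × 1.66/(9.50 − 1.66) = 3.55 × 0.2117 = 0.7517 kΩ.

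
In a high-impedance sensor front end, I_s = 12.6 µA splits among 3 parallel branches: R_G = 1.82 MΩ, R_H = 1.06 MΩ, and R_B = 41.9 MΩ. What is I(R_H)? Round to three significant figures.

I ≈ 7.84 µA

ΣG = 1/1.82 + 1/1.06 + 1/41.9 = 1.517.
Current divider: I(R_H) = I_s · G_k/ΣG = 12.6 × (0.9434/1.517) = 12.6 × 0.6220 = 7.837 µA.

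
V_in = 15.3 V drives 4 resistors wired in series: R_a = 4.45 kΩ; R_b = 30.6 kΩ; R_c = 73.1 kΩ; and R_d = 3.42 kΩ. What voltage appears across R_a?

V ≈ 0.610 V

Series total: ΣR = 4.45 + 30.6 + 73.1 + 3.42 = 111.6 kΩ.
Voltage divider: V = V_in · (4.450 / 111.6) = 15.3 × 0.03989 = 0.6102 V.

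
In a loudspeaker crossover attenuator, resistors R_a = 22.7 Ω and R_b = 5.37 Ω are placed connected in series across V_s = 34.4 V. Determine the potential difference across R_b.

V ≈ 6.58 V

Series total: ΣR = 22.7 + 5.37 = 28.07 Ω.
Voltage divider: V = V_s · (5.370 / 28.07) = 34.4 × 0.1913 = 6.581 V.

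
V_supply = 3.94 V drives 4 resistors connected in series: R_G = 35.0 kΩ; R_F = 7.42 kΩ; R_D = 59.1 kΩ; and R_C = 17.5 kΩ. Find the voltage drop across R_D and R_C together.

Total series resistance ΣR = 35.0 + 7.42 + 59.1 + 17.5 = 119.0 kΩ.
R_{R_D..R_C} = 59.1 + 17.5 = 76.60 kΩ.
V = V_supply · R/ΣR = 3.94 × 0.6436 = 2.536 V.

V ≈ 2.54 V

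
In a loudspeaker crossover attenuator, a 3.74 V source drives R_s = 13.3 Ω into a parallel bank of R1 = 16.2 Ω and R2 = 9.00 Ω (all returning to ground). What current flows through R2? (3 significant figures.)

I ≈ 0.126 A

Combine the parallel branches: R_p = (1/16.2 + 1/9.00)⁻¹ = 5.786 Ω.
Node voltage V_A = V_supply · R_p/(R_s + R_p) = 3.74 × 0.3031 = 1.134 V.
I(R2) = V_A / R2 = 1.134/9.00 = 0.1260 A.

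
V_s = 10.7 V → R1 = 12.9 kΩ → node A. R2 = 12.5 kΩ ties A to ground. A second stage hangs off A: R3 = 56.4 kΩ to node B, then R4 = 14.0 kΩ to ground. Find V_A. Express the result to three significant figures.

V_A ≈ 4.83 V

Looking into the second stage from A: R3 + R4 = 70.40 kΩ appears in parallel with R2.
R2 ‖ (R3+R4) = 10.62 kΩ.
So V_A = 10.7 × 0.4514 = 4.830 V.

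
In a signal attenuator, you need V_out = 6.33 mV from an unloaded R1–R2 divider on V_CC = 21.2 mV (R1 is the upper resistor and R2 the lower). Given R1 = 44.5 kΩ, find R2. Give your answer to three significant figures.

V_out/V_CC = R2/(R1+R2) = 0.2986.
Rearranging, R2 = R1·k/(1−k) = 44.5 × 0.4257 = 18.94 kΩ.

R2 ≈ 18.9 kΩ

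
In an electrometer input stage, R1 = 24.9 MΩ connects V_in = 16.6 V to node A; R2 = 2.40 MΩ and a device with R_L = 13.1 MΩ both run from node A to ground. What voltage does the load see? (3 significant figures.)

First combine the lower leg with the load: R2 ‖ R_L = 2.028 MΩ.
Now apply the divider: V_out = 16.6 × 0.07533 = 1.250 V.

V_out ≈ 1.25 V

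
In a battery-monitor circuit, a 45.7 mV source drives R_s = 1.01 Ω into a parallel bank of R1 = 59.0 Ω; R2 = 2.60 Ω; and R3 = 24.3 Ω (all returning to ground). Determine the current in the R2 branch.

I ≈ 12.1 mA

Combine the parallel branches: R_p = (1/59.0 + 1/2.60 + 1/24.3)⁻¹ = 2.259 Ω.
V_A = 45.7 × 2.259/3.269 = 31.58 mV.
I(R2) = V_A / R2 = 31.58/2.60 = 12.15 mA.
(Equivalently: I_total = 13.98 mA, then current-divider fraction G_k/ΣG = 0.8688.)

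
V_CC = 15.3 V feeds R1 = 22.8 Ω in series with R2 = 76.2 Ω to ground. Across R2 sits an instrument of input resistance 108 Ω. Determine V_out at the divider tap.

V_out ≈ 10.1 V

First combine the lower leg with the load: R2 ‖ R_L = 44.68 Ω.
Now apply the divider: V_out = 15.3 × 0.6621 = 10.13 V.
(Unloaded it would be 11.8 V; the load pulls it down.)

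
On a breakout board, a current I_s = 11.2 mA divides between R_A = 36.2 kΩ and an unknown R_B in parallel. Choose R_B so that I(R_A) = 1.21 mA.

R_B ≈ 4.38 kΩ

In a two-way split, I_A/I_s = R_B/(R_A + R_B).
With f = 0.1080, R_B = R_A · f/(1−f) = 36.2 × 0.1211 = 4.385 kΩ.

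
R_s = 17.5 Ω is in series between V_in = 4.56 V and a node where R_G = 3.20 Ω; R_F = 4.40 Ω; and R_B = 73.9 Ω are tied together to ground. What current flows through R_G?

I ≈ 0.133 A

Parallel bank: R_p = 1/(1/3.20 + 1/4.40 + 1/73.9) = 1.807 Ω.
V_A = 4.56 × 1.807/19.31 = 0.4269 V.
Branch current I = V_A/R_G = 0.4269/3.20 = 0.1334 A.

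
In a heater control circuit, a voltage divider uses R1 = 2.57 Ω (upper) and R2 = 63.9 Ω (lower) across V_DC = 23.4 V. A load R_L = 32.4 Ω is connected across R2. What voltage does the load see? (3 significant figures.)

First combine the lower leg with the load: R2 ‖ R_L = 21.50 Ω.
Now apply the divider: V_out = 23.4 × 0.8932 = 20.90 V.

V_out ≈ 20.9 V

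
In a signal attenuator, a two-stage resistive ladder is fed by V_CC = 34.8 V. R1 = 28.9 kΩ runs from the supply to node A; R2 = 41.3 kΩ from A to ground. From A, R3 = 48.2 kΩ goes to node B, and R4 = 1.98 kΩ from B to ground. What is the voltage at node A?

V_A ≈ 15.3 V

The second stage (R3 + R4 = 50.18 kΩ) loads node A in parallel with R2.
R2 ‖ (R3+R4) = 22.65 kΩ.
So V_A = 34.8 × 0.4394 = 15.29 V.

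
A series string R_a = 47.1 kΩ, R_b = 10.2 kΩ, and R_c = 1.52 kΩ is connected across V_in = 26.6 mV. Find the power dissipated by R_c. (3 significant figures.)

P ≈ 0.311 nW

The common current is I = 26.6/58.82 = 0.4522 µA.
P(R_c) = I²·R_c = (0.4522)² × 1.52 = 0.3109 nW.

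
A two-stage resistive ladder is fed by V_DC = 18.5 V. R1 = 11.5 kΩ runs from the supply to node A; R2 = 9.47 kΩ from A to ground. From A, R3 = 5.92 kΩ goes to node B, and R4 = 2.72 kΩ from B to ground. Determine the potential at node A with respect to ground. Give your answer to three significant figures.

Node A sees R2 in parallel with the series input of stage 2, R3 + R4 = 8.640 kΩ.
R2 ‖ (R3+R4) = 4.518 kΩ.
V_A = 18.5 × 4.518/(11.5 + 4.518) = 5.218 V.

V_A ≈ 5.22 V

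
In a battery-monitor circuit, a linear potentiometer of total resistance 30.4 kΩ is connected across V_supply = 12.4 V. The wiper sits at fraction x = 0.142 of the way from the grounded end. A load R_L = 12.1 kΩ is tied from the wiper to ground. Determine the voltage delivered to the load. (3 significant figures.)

Lower segment x·R_p = 4.317 kΩ; upper segment (1−x)·R_p = 26.08 kΩ.
(x·R_p) ‖ R_L = 3.182 kΩ.
Then V_out = V_supply · 3.182/(26.08 + 3.182) = 1.348 V.
(Unloaded: V_out = x·V_supply = 1.76 V.)

V_out ≈ 1.35 V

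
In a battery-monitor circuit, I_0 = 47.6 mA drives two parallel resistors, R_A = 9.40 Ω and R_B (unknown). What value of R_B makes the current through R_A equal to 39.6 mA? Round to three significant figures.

R_B ≈ 46.5 Ω

Two-branch current divider: I_A = I_0 · R_B/(R_A + R_B).
39.6/47.6 = R_B/(R_A + R_B) → R_B = R_A · (0.8319)/(1 − 0.8319) = 9.40 × 4.950 = 46.53 Ω.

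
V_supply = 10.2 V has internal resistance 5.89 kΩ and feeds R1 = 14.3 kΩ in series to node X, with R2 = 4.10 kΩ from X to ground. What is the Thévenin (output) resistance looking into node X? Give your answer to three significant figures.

R_th ≈ 3.41 kΩ

R1' = 5.89 + 14.3 = 20.19 kΩ (source resistance + R1).
Zeroing V_supply shorts the top of R1' to ground, so R_th = R1' ‖ R2 = 3.408 kΩ.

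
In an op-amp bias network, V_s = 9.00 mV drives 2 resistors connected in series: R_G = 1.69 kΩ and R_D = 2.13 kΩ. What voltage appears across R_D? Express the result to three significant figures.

Series total: ΣR = 1.69 + 2.13 = 3.820 kΩ.
Voltage divider: V = V_s · (2.130 / 3.820) = 9.00 × 0.5576 = 5.018 mV.

V ≈ 5.02 mV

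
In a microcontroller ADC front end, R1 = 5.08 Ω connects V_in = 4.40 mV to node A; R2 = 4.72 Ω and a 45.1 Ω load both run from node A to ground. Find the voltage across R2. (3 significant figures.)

V_out ≈ 2.01 mV

The load sits in parallel with R2, giving an effective lower resistance R2' = R2·R_L/(R2+R_L) = 4.273 Ω.
Voltage divider with the loaded lower leg: V_out = 4.40 × 4.273/(5.08 + 4.273) = 4.40 × 0.4568 = 2.010 mV.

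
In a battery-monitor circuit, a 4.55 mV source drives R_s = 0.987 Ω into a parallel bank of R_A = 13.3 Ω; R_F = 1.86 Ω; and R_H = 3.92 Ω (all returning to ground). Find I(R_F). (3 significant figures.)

Parallel bank: R_p = 1/(1/13.3 + 1/1.86 + 1/3.92) = 1.152 Ω.
V_A = 4.55 × 1.152/2.139 = 2.451 mV.
Branch current I = V_A/R_F = 2.451/1.86 = 1.318 mA.

I ≈ 1.32 mA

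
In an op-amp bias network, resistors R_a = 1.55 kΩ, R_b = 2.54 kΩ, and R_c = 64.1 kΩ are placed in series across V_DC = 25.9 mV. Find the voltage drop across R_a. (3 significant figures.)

Series total: ΣR = 1.55 + 2.54 + 64.1 = 68.19 kΩ.
By the voltage-divider rule, V = 25.9 × 1.550/68.19 = 0.5887 mV.

V ≈ 0.589 mV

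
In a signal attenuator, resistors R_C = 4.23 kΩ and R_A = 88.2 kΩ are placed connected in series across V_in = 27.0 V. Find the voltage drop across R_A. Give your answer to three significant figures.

ΣR = 4.23 + 88.2 = 92.43 kΩ.
V = V_in · R/ΣR = 27.0 × 0.9542 = 25.76 V.

V ≈ 25.8 V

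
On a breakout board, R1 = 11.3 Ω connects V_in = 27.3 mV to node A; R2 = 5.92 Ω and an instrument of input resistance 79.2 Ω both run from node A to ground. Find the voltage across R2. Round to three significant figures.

First combine the lower leg with the load: R2 ‖ R_L = 5.508 Ω.
Now apply the divider: V_out = 27.3 × 0.3277 = 8.947 mV.
(Unloaded it would be 9.39 mV; the load pulls it down.)

V_out ≈ 8.95 mV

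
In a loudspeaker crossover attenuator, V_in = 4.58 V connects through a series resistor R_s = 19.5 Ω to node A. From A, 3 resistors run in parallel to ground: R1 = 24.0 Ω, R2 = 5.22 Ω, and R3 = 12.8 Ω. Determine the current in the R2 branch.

Equivalent of the parallel group: R_p = 3.212 Ω.
V_A by voltage divider: V_A = 4.58 × 3.212/(19.5 + 3.212) = 0.6477 V.
I(R2) = V_A / R2 = 0.6477/5.22 = 0.1241 A.
(Check via current divider: I_total = 0.2017 A; share G_k/ΣG = 0.6153 → same result.)

I ≈ 0.124 A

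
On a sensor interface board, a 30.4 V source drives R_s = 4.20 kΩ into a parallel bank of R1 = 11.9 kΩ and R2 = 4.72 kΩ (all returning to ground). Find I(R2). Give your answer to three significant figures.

I ≈ 2.87 mA

Combine the parallel branches: R_p = (1/11.9 + 1/4.72)⁻¹ = 3.380 kΩ.
V_A by voltage divider: V_A = 30.4 × 3.380/(4.20 + 3.380) = 13.55 V.
I(R2) = V_A / R2 = 13.55/4.72 = 2.872 mA.
(Equivalently: I_total = 4.011 mA, then current-divider fraction G_k/ΣG = 0.7160.)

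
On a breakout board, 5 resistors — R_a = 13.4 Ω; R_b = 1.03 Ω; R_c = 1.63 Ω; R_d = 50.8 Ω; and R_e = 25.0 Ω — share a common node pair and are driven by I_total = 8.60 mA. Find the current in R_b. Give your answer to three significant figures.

Conductances: ΣG = 1/13.4 + 1/1.03 + 1/1.63 + 1/50.8 + 1/25.0 = 1.719 (1/Ω).
R_b takes the fraction G_k/ΣG = 0.9709/1.719 = 0.5649, so I = 8.60 × 0.5649 = 4.858 mA.

I ≈ 4.86 mA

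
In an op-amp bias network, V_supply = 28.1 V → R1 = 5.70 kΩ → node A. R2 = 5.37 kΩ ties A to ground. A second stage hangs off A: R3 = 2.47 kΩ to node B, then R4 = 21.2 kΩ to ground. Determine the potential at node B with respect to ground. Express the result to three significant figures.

Looking into the second stage from A: R3 + R4 = 23.67 kΩ appears in parallel with R2.
R2 ‖ (R3+R4) = 4.377 kΩ.
V_A = 28.1 × 4.377/(5.70 + 4.377) = 12.21 V.
Stage 2 is unloaded, so V_B = V_A · R4/(R3+R4) = 12.21 × 21.2/23.67 = 10.93 V.

V_B ≈ 10.9 V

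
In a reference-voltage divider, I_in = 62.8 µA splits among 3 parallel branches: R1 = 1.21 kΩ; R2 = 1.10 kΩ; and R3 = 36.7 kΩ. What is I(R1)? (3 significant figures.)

Conductances: ΣG = 1/1.21 + 1/1.10 + 1/36.7 = 1.763 (1/kΩ).
Current divider: I(R1) = I_in · G_k/ΣG = 62.8 × (0.8264/1.763) = 62.8 × 0.4688 = 29.44 µA.

I ≈ 29.4 µA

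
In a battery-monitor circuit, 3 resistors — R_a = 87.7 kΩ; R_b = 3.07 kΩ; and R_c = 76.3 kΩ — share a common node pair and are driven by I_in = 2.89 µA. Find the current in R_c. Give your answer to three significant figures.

I ≈ 0.108 µA

ΣG = 1/87.7 + 1/3.07 + 1/76.3 = 0.3502.
By the current-divider rule, I = I_in · G_k/ΣG = 2.89 × 0.03742 = 0.1081 µA.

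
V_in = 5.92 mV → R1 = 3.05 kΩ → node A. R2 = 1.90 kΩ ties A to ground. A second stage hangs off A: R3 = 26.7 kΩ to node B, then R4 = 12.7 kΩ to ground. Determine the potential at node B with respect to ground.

V_B ≈ 0.711 mV

Looking into the second stage from A: R3 + R4 = 39.40 kΩ appears in parallel with R2.
Effective lower resistance at A: R2 ‖ 39.40 = 1.813 kΩ.
V_A = 5.92 × 1.813/(3.05 + 1.813) = 2.207 mV.
V_B = V_A × 0.3223 = 0.7113 mV.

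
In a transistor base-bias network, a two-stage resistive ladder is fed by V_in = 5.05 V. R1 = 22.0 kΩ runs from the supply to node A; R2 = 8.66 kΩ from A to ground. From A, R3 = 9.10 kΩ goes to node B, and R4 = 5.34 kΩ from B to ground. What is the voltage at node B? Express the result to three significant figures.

Looking into the second stage from A: R3 + R4 = 14.44 kΩ appears in parallel with R2.
R2 ‖ (R3+R4) = 5.413 kΩ.
So V_A = 5.05 × 0.1975 = 0.9972 V.
Stage 2 is unloaded, so V_B = V_A · R4/(R3+R4) = 0.9972 × 5.34/14.44 = 0.3688 V.

V_B ≈ 0.369 V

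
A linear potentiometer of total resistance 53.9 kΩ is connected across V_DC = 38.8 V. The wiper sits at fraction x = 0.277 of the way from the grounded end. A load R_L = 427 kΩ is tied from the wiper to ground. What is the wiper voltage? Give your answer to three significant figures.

Split the track: R_lower = x·R_p = 14.93 kΩ, R_upper = (1−x)·R_p = 38.97 kΩ.
R_L loads the lower segment: effective lower R = 14.43 kΩ.
V_out = 38.8 × 14.43/(38.97 + 14.43) = 10.48 V.
(Unloaded: V_out = x·V_DC = 10.7 V.)

V_out ≈ 10.5 V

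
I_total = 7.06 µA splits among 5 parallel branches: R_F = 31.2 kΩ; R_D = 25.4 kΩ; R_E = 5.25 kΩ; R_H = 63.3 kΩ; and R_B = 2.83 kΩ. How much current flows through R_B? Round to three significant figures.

Total conductance ΣG = 1/31.2 + 1/25.4 + 1/5.25 + 1/63.3 + 1/2.83 = 0.6311 (units of 1/kΩ).
By the current-divider rule, I = I_total · G_k/ΣG = 7.06 × 0.5599 = 3.953 µA.

I ≈ 3.95 µA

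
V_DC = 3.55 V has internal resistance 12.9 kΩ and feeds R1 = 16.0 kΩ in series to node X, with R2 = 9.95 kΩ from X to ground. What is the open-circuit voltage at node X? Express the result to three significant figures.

R1' = 12.9 + 16.0 = 28.90 kΩ (source resistance + R1).
With X open, the divider is unloaded: V_th = 3.55 × 9.95/38.85 = 0.9092 V.

V_th ≈ 0.909 V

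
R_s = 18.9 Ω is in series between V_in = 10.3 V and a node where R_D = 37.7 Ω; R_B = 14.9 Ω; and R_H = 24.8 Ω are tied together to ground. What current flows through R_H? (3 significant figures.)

I ≈ 0.118 A

Equivalent of the parallel group: R_p = 7.465 Ω.
V_A = 10.3 × 7.465/26.36 = 2.916 V.
Branch current I = V_A/R_H = 2.916/24.8 = 0.1176 A.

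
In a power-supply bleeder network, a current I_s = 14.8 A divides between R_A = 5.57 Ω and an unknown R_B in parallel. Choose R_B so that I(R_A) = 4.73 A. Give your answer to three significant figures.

R_B ≈ 2.62 Ω

Two-branch current divider: I_A = I_s · R_B/(R_A + R_B).
With f = 0.3196, R_B = R_A · f/(1−f) = 5.57 × 0.4697 = 2.616 Ω.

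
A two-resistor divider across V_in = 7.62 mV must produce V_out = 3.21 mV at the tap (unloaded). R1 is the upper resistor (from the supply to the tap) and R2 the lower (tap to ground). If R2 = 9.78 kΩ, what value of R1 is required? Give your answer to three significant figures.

R1 ≈ 13.4 kΩ

Required fraction k = V_out/V_in = 0.4213.
Rearranging, R1 = R2·(1−k)/k = 9.78 × 1.374 = 13.44 kΩ.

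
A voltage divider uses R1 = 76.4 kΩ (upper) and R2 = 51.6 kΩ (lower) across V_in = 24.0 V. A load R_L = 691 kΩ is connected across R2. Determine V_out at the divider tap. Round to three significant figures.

V_out ≈ 9.26 V

First combine the lower leg with the load: R2 ‖ R_L = 48.01 kΩ.
Then V_out = V_in · R2'/(R1 + R2') = 24.0 × 48.01/124.4 = 9.262 V.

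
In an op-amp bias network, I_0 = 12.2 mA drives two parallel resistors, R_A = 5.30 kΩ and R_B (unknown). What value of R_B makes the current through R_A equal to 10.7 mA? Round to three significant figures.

In a two-way split, I_A/I_0 = R_B/(R_A + R_B).
With f = 0.8770, R_B = R_A · f/(1−f) = 5.30 × 7.133 = 37.81 kΩ.

R_B ≈ 37.8 kΩ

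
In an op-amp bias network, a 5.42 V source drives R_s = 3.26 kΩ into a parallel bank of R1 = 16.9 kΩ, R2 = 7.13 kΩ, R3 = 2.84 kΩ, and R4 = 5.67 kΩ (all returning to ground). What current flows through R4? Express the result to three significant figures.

Equivalent of the parallel group: R_p = 1.374 kΩ.
V_A = 5.42 × 1.374/4.634 = 1.607 V.
Branch current I = V_A/R4 = 1.607/5.67 = 0.2834 mA.

I ≈ 0.283 mA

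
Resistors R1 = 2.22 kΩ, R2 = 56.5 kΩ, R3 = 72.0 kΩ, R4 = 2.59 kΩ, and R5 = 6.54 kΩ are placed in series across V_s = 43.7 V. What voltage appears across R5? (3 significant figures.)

Total series resistance ΣR = 2.22 + 56.5 + 72.0 + 2.59 + 6.54 = 139.8 kΩ.
By the voltage-divider rule, V = 43.7 × 6.540/139.8 = 2.044 V.

V ≈ 2.04 V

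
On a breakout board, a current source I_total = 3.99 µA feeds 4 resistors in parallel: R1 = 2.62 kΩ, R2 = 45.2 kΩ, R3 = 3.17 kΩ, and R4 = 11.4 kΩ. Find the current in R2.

I ≈ 0.109 µA

Total conductance ΣG = 1/2.62 + 1/45.2 + 1/3.17 + 1/11.4 = 0.8070 (units of 1/kΩ).
Current divider: I(R2) = I_total · G_k/ΣG = 3.99 × (0.02212/0.8070) = 3.99 × 0.02742 = 0.1094 µA.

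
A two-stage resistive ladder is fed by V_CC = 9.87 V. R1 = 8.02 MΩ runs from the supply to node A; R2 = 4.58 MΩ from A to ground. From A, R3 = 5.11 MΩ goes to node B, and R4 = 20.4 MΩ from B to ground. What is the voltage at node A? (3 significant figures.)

V_A ≈ 3.22 V

The second stage (R3 + R4 = 25.51 MΩ) loads node A in parallel with R2.
Effective lower resistance at A: R2 ‖ 25.51 = 3.883 MΩ.
V_A = 9.87 × 3.883/(8.02 + 3.883) = 3.220 V.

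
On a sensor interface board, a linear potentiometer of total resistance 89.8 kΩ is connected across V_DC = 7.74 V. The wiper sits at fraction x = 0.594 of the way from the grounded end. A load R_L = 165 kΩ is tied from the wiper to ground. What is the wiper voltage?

V_out ≈ 4.06 V

Split the track: R_lower = x·R_p = 53.34 kΩ, R_upper = (1−x)·R_p = 36.46 kΩ.
Lower segment in parallel with the load: 53.34 ‖ 165 = 40.31 kΩ.
Loaded-divider output: V_out = 7.74 × 0.5251 = 4.064 V.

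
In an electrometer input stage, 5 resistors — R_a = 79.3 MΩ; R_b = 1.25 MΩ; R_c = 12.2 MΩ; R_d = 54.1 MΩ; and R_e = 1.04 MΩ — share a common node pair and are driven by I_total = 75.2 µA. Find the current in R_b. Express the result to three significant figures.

I ≈ 32.1 µA

Total conductance ΣG = 1/79.3 + 1/1.25 + 1/12.2 + 1/54.1 + 1/1.04 = 1.875 (units of 1/MΩ).
By the current-divider rule, I = I_total · G_k/ΣG = 75.2 × 0.4268 = 32.09 µA.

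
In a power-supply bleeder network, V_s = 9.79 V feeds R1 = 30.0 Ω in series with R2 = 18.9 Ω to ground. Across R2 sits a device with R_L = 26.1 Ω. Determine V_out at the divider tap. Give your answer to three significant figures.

V_out ≈ 2.62 V

First combine the lower leg with the load: R2 ‖ R_L = 10.96 Ω.
Voltage divider with the loaded lower leg: V_out = 9.79 × 10.96/(30.0 + 10.96) = 9.79 × 0.2676 = 2.620 V.
(Unloaded it would be 3.78 V; the load pulls it down.)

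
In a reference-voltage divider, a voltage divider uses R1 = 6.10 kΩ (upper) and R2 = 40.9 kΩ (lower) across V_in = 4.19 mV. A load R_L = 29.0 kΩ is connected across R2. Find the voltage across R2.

V_out ≈ 3.08 mV

The load sits in parallel with R2, giving an effective lower resistance R2' = R2·R_L/(R2+R_L) = 16.97 kΩ.
Then V_out = V_in · R2'/(R1 + R2') = 4.19 × 16.97/23.07 = 3.082 mV.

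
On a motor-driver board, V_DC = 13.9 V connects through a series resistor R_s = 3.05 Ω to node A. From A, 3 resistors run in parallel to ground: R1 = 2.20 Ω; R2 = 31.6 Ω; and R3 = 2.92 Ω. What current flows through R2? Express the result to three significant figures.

Parallel bank: R_p = 1/(1/2.20 + 1/31.6 + 1/2.92) = 1.207 Ω.
V_A by voltage divider: V_A = 13.9 × 1.207/(3.05 + 1.207) = 3.941 V.
Branch current I = V_A/R2 = 3.941/31.6 = 0.1247 A.

I ≈ 0.125 A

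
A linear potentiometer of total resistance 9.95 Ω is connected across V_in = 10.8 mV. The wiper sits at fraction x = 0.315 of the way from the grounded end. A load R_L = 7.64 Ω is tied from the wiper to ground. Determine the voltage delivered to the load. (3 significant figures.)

V_out ≈ 2.66 mV

Split the track: R_lower = x·R_p = 3.134 Ω, R_upper = (1−x)·R_p = 6.816 Ω.
R_L loads the lower segment: effective lower R = 2.222 Ω.
Then V_out = V_in · 2.222/(6.816 + 2.222) = 2.656 mV.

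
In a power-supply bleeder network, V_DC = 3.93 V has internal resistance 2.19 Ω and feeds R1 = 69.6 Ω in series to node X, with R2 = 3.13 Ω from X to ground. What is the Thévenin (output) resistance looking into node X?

R1' = 2.19 + 69.6 = 71.79 Ω (source resistance + R1).
With V_DC suppressed (replaced by a short), R_th = R1' ‖ R2 = (71.79 × 3.13)/(71.79 + 3.13) = 2.999 Ω.

R_th ≈ 3.00 Ω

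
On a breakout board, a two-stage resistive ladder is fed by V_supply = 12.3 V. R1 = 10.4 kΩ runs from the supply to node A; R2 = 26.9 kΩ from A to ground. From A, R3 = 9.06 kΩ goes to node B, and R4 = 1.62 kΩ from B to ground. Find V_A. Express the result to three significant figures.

V_A ≈ 5.21 V

Node A sees R2 in parallel with the series input of stage 2, R3 + R4 = 10.68 kΩ.
R2 ‖ (R3+R4) = 7.645 kΩ.
V_A = 12.3 × 7.645/(10.4 + 7.645) = 5.211 V.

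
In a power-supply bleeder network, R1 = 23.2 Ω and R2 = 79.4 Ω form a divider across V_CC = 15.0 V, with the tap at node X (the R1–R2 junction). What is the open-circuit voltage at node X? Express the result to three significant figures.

V_th is the unloaded tap voltage: V_CC · R2/(R1+R2) = 15.0 × 0.7739 = 11.61 V.

V_th ≈ 11.6 V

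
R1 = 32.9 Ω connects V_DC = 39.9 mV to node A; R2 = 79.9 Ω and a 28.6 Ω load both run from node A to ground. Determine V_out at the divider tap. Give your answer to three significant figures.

First combine the lower leg with the load: R2 ‖ R_L = 21.06 Ω.
Voltage divider with the loaded lower leg: V_out = 39.9 × 21.06/(32.9 + 21.06) = 39.9 × 0.3903 = 15.57 mV.
(Unloaded it would be 28.3 mV; the load pulls it down.)

V_out ≈ 15.6 mV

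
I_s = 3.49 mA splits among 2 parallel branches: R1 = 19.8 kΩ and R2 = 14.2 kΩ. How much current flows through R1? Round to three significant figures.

With just two branches, the current splits inversely with resistance.
So I = 3.49 × 14.2/34.00 = 1.458 mA.

I ≈ 1.46 mA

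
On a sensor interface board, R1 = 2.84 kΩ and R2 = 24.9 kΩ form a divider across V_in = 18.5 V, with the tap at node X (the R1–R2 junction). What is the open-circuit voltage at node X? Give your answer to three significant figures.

V_th is the unloaded tap voltage: V_in · R2/(R1+R2) = 18.5 × 0.8976 = 16.61 V.

V_th ≈ 16.6 V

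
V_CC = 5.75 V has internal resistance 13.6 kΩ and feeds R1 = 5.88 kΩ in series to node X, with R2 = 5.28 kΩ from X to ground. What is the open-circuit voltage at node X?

V_th ≈ 1.23 V

R1' = 13.6 + 5.88 = 19.48 kΩ (source resistance + R1).
With X open, the divider is unloaded: V_th = 5.75 × 5.28/24.76 = 1.226 V.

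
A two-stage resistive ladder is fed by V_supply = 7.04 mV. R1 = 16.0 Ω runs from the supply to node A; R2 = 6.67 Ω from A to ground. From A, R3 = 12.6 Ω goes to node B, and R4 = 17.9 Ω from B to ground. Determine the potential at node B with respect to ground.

V_B ≈ 1.05 mV

The second stage (R3 + R4 = 30.50 Ω) loads node A in parallel with R2.
Effective lower resistance at A: R2 ‖ 30.50 = 5.473 Ω.
So V_A = 7.04 × 0.2549 = 1.794 mV.
Then the unloaded second divider: V_B = V_A × R4/(R3+R4) = 1.794 × 0.5869 = 1.053 mV.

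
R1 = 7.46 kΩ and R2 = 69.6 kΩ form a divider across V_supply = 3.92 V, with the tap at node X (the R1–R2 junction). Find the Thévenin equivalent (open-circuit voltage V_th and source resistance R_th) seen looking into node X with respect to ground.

V_th ≈ 3.54 V, R_th ≈ 6.74 kΩ

With X open, the divider is unloaded: V_th = 3.92 × 69.6/77.06 = 3.541 V.
Looking into X with the source shorted: R_th = R1·R2/(R1+R2) = 7.460 × 69.6/77.06 = 6.738 kΩ.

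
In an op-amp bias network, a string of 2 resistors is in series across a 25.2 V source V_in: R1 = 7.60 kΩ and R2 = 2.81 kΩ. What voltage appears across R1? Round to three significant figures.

Series total: ΣR = 7.60 + 2.81 = 10.41 kΩ.
Voltage divider: V = V_in · (7.600 / 10.41) = 25.2 × 0.7301 = 18.40 V.

V ≈ 18.4 V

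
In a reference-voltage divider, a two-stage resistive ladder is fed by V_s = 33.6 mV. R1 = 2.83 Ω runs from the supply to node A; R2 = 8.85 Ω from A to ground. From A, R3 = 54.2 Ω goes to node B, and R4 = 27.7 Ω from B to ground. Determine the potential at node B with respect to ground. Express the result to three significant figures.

The second stage (R3 + R4 = 81.90 Ω) loads node A in parallel with R2.
Effective lower resistance at A: R2 ‖ 81.90 = 7.987 Ω.
First divider: V_A = V_s · 7.987/(2.83 + 7.987) = 24.81 mV.
Then the unloaded second divider: V_B = V_A × R4/(R3+R4) = 24.81 × 0.3382 = 8.391 mV.

V_B ≈ 8.39 mV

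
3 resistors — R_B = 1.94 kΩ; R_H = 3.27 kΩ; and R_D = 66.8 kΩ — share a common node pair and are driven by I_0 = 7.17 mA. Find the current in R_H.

Conductances: ΣG = 1/1.94 + 1/3.27 + 1/66.8 = 0.8362 (1/kΩ).
Current divider: I(R_H) = I_0 · G_k/ΣG = 7.17 × (0.3058/0.8362) = 7.17 × 0.3657 = 2.622 mA.

I ≈ 2.62 mA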